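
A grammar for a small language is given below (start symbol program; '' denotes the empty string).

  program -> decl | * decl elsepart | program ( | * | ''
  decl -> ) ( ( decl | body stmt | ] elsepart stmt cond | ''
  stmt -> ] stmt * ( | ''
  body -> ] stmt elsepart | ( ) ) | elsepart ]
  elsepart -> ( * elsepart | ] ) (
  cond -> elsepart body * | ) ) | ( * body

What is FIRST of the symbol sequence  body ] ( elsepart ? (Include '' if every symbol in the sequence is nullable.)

Add FIRST(body) = { (, ] }; body is not nullable, stop.

{ (, ] }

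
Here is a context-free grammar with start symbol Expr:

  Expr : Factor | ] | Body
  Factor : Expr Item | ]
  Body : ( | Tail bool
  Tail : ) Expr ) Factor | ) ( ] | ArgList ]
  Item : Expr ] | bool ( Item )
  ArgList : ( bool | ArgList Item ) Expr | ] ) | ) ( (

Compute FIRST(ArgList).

ArgList : ( bool contributes {(}.
From ArgList : ArgList Item ) Expr: add FIRST(ArgList) = { (, ), ] }.
ArgList : ] ) contributes {]}.
ArgList : ) ( ( contributes {)}.
Union: FIRST(ArgList) = { (, ), ] }.

{ (, ), ] }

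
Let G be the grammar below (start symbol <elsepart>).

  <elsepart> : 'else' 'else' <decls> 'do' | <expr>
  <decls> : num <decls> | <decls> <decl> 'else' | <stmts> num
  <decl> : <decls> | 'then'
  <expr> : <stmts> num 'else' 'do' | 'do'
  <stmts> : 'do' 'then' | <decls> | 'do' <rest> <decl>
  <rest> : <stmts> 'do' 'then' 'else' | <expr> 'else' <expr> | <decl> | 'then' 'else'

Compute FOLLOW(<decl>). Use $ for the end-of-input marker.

In <decls> : <decls> <decl> 'else': add FIRST('else') = { 'else' }.
In <stmts> : 'do' <rest> <decl>: <decl> is at the end, add FOLLOW(<stmts>) = { 'do', num }.
In <rest> : <decl>: <decl> is at the end, add FOLLOW(<rest>) = { 'do', 'then', num }.
Union: FOLLOW(<decl>) = { 'do', 'else', 'then', num }.

{ 'do', 'else', 'then', num }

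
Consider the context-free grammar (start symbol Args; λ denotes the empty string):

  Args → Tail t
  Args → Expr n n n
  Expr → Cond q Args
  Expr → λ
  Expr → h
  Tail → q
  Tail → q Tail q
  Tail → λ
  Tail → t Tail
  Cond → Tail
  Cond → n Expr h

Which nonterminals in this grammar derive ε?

{ Cond, Expr, Tail }

Directly nullable (have an λ-production): Expr, Tail.
Cond → Tail with every symbol nullable, so Cond is nullable.
No other nonterminal has a production whose RHS symbols are all nullable.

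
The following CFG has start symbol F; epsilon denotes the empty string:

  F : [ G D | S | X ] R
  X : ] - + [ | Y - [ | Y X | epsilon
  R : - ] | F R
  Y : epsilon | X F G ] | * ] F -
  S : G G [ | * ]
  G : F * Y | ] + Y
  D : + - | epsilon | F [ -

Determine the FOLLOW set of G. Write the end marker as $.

{ $, *, +, -, [, ] }

In F : [ G D: add FIRST(D)\{epsilon} = { *, +, -, [, ] }.
  Since D is nullable, also add FOLLOW(F) = { $, *, -, [, ] }.
In Y : X F G ]: add FIRST(]) = { ] }.
In S : G G [: add FIRST(G [) = { *, -, [, ] }.
In S : G G [: add FIRST([) = { [ }.
Union: FOLLOW(G) = { $, *, +, -, [, ] }.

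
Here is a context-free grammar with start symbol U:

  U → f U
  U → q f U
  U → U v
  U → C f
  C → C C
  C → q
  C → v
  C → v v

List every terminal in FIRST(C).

{ q, v }

From C → C C: add FIRST(C) = { q, v }.
C → q contributes {q}.
C → v contributes {v}.
C → v v contributes {v}.
Union: FIRST(C) = { q, v }.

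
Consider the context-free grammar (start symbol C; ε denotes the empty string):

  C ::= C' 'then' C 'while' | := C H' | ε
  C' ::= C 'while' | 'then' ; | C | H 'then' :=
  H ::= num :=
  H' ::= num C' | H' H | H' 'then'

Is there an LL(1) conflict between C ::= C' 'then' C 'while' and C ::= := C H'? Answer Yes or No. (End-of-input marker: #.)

FIRST(C' 'then' C 'while') = { 'then', 'while', :=, num } and FIRST(:= C H') = { := }.
Both contain :=, so the two alternatives are not disjoint — LL(1) conflict.

Yes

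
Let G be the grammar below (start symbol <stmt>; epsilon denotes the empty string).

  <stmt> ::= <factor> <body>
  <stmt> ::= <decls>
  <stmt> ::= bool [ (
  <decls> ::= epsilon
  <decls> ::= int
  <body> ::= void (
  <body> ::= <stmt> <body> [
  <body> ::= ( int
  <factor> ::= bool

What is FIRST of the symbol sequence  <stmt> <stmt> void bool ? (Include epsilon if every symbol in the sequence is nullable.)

Add FIRST(<stmt>)\{epsilon} = { bool, int }; <stmt> is nullable, continue.
Add FIRST(<stmt>)\{epsilon} = { bool, int }; <stmt> is nullable, continue.
void is a terminal; add {void} and stop.

{ bool, int, void }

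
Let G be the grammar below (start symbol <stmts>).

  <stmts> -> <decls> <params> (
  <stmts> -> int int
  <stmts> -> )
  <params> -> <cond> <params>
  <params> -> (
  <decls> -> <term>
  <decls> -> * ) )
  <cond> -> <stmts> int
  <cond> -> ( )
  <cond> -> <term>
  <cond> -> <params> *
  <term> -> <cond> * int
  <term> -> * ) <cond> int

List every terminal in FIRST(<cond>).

From <cond> -> <stmts> int: add FIRST(<stmts>) = { (, ), *, int }.
<cond> -> ( ) contributes {(}.
From <cond> -> <term>: add FIRST(<term>) = { (, ), *, int }.
From <cond> -> <params> *: add FIRST(<params>) = { (, ), *, int }.
Union: FIRST(<cond>) = { (, ), *, int }.

{ (, ), *, int }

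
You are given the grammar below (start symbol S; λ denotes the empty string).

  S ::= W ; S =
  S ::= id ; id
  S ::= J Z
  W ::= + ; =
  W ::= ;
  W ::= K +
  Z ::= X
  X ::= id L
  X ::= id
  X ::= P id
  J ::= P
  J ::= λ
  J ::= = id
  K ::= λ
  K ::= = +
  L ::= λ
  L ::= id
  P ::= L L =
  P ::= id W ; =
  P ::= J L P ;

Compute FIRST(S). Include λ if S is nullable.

From S ::= W ; S =: add FIRST(W) = { +, ;, = }.
S ::= id ; id contributes {id}.
From S ::= J Z: J nullable, take FIRST(J) ∪ FIRST(Z) = { =, id }.
Union: FIRST(S) = { +, ;, =, id }.

{ +, ;, =, id }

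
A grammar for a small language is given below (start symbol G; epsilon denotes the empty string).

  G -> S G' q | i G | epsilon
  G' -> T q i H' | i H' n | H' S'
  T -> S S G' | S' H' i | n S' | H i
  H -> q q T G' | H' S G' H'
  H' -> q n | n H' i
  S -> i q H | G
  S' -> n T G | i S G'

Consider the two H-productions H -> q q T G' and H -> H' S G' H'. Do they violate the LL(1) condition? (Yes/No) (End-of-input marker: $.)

Yes

FIRST(q q T G') = { q } and FIRST(H' S G' H') = { n, q }.
Both contain q, so the two alternatives are not disjoint — LL(1) conflict.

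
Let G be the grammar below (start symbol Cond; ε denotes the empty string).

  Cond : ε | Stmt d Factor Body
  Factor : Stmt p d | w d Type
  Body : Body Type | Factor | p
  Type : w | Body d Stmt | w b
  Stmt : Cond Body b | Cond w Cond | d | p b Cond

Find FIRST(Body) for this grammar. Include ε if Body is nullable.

{ d, p, w }

From Body : Body Type: add FIRST(Body) = { d, p, w }.
From Body : Factor: add FIRST(Factor) = { d, p, w }.
Body : p contributes {p}.
Union: FIRST(Body) = { d, p, w }.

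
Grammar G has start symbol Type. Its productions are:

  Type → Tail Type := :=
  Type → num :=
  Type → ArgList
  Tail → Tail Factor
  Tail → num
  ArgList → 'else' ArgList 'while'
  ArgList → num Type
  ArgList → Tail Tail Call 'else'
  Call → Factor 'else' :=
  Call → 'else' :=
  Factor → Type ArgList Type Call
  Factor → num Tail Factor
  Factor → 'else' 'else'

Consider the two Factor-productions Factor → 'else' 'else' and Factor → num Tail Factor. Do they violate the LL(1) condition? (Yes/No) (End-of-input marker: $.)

FIRST('else' 'else') = { 'else' } and FIRST(num Tail Factor) = { num }.
The FIRST sets are disjoint and neither alternative is nullable — no conflict.

No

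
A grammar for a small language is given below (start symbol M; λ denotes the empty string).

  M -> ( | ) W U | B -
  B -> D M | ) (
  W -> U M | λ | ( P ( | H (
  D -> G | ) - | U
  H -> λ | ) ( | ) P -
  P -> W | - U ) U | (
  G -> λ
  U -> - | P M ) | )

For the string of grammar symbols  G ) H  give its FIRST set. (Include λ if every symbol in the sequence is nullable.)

{ ) }

Add FIRST(G)\{λ} = {  }; G is nullable, continue.
) is a terminal; add {)} and stop.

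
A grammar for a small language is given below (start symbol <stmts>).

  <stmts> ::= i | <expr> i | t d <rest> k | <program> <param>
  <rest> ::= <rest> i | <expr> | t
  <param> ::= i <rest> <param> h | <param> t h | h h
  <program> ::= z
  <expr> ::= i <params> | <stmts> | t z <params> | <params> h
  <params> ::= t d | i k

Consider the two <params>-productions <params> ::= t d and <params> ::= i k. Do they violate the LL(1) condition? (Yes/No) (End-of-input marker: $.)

FIRST(t d) = { t } and FIRST(i k) = { i }.
The FIRST sets are disjoint and neither alternative is nullable — no conflict.

No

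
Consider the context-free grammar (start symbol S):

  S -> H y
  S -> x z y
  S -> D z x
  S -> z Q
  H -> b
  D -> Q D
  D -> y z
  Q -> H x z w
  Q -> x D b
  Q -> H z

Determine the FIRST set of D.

From D -> Q D: add FIRST(Q) = { b, x }.
D -> y z contributes {y}.
Union: FIRST(D) = { b, x, y }.

{ b, x, y }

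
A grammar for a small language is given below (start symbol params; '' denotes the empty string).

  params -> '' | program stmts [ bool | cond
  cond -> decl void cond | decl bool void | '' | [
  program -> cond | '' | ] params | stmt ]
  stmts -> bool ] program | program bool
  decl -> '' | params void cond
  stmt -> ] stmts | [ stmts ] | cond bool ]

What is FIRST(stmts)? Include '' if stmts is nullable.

stmts -> bool ] program contributes {bool}.
From stmts -> program bool: program nullable, take FIRST(program) ∪ {bool} = { [, ], bool, void }.
Union: FIRST(stmts) = { [, ], bool, void }.

{ [, ], bool, void }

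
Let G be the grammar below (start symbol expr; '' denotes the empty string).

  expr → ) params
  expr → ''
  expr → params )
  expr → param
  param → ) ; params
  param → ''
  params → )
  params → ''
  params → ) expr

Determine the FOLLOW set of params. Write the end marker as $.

In expr → ) params: params is at the end, add FOLLOW(expr) = { $, ) }.
In expr → params ): add FIRST()) = { ) }.
In param → ) ; params: params is at the end, add FOLLOW(param) = { $, ) }.
Union: FOLLOW(params) = { $, ) }.

{ $, ) }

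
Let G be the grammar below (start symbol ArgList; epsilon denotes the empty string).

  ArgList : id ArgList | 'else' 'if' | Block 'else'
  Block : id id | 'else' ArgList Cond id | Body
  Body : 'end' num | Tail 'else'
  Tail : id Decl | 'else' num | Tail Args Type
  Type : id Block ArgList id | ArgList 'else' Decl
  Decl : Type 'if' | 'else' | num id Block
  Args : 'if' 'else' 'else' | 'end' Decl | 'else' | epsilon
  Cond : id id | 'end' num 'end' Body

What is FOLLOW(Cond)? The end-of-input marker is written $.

{ id }

In Block : 'else' ArgList Cond id: add FIRST(id) = { id }.
Union: FOLLOW(Cond) = { id }.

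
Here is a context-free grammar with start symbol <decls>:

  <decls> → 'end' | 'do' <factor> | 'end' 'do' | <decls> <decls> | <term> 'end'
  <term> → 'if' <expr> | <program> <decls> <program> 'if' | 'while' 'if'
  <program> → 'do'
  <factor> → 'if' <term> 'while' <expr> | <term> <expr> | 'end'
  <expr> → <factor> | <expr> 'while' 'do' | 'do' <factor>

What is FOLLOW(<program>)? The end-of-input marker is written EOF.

In <term> → <program> <decls> <program> 'if': add FIRST(<decls> <program> 'if') = { 'do', 'end', 'if', 'while' }.
In <term> → <program> <decls> <program> 'if': add FIRST('if') = { 'if' }.
Union: FOLLOW(<program>) = { 'do', 'end', 'if', 'while' }.

{ 'do', 'end', 'if', 'while' }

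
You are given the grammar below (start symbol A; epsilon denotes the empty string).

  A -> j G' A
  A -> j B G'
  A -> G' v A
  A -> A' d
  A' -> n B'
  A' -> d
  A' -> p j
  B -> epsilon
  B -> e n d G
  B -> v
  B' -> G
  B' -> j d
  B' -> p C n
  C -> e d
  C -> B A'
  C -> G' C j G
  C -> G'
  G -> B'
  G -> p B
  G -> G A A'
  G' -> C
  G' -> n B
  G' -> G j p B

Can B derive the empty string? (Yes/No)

B has an epsilon-production, so B ⇒ epsilon.

Yes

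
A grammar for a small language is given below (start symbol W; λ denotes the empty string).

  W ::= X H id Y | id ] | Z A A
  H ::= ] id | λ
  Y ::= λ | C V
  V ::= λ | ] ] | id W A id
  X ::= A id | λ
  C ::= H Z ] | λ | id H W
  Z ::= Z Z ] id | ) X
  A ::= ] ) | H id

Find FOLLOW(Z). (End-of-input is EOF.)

In W ::= Z A A: add FIRST(A A) = { ], id }.
In C ::= H Z ]: add FIRST(]) = { ] }.
In Z ::= Z Z ] id: add FIRST(Z ] id) = { ) }.
In Z ::= Z Z ] id: add FIRST(] id) = { ] }.
Union: FOLLOW(Z) = { ), ], id }.

{ ), ], id }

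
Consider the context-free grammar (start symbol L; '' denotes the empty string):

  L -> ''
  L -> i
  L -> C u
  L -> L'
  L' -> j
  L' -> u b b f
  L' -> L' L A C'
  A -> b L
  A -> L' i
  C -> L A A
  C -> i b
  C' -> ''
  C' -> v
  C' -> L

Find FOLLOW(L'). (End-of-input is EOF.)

In L -> L': L' is at the end, add FOLLOW(L) = { EOF, b, i, j, u, v }.
In L' -> L' L A C': add FIRST(L A C') = { b, i, j, u }.
In A -> L' i: add FIRST(i) = { i }.
Union: FOLLOW(L') = { EOF, b, i, j, u, v }.

{ EOF, b, i, j, u, v }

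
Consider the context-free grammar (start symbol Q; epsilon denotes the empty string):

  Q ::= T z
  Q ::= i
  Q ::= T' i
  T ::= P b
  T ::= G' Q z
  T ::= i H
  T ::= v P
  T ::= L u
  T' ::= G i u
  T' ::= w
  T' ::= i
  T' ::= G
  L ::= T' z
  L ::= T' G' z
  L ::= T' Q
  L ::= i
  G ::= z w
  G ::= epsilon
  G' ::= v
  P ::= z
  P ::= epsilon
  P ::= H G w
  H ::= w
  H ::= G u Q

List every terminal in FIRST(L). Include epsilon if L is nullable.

{ b, i, u, v, w, z }

From L ::= T' z: T' nullable, take FIRST(T') ∪ {z} = { i, w, z }.
From L ::= T' G' z: T' nullable, take FIRST(T') ∪ FIRST(G') = { i, v, w, z }.
From L ::= T' Q: T' nullable, take FIRST(T') ∪ FIRST(Q) = { b, i, u, v, w, z }.
L ::= i contributes {i}.
Union: FIRST(L) = { b, i, u, v, w, z }.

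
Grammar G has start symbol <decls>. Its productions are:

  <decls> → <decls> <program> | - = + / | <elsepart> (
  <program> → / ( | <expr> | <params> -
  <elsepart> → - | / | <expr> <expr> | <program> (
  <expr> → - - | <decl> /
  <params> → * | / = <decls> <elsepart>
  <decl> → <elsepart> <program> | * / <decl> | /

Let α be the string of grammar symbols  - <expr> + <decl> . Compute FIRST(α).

- is a terminal; add {-} and stop.

{ - }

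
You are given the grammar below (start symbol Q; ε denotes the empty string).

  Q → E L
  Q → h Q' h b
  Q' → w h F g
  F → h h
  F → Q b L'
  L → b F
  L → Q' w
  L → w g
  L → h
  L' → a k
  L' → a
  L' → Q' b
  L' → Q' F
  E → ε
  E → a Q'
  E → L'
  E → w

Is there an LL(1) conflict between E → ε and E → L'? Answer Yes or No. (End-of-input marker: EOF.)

FIRST(ε) = { ε } and FIRST(L') = { a, w }.
The first alternative is nullable and FOLLOW(E) = { b, h, w } shares w with FIRST of the second — conflict.

Yes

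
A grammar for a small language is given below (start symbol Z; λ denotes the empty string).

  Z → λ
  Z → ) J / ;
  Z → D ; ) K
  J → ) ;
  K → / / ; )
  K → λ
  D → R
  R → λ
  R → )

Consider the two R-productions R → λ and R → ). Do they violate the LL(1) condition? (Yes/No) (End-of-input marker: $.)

No

FIRST(λ) = { λ } and FIRST()) = { ) }.
The first is nullable but FOLLOW(R) = { ; } is disjoint from FIRST of the second.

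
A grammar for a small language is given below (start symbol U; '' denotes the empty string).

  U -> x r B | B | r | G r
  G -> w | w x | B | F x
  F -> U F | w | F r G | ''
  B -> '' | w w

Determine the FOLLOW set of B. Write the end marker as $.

{ $, r, w, x }

In U -> x r B: B is at the end, add FOLLOW(U) = { $, r, w, x }.
In U -> B: B is at the end, add FOLLOW(U) = { $, r, w, x }.
In G -> B: B is at the end, add FOLLOW(G) = { r, x }.
Union: FOLLOW(B) = { $, r, w, x }.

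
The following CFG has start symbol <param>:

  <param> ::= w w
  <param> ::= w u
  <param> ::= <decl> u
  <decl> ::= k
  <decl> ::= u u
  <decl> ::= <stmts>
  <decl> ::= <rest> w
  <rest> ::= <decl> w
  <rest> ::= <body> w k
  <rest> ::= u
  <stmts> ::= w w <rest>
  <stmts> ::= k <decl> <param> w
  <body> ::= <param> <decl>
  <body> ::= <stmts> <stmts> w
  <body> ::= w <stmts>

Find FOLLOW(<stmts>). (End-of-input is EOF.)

In <decl> ::= <stmts>: <stmts> is at the end, add FOLLOW(<decl>) = { k, u, w }.
In <body> ::= <stmts> <stmts> w: add FIRST(<stmts> w) = { k, w }.
In <body> ::= <stmts> <stmts> w: add FIRST(w) = { w }.
In <body> ::= w <stmts>: <stmts> is at the end, add FOLLOW(<body>) = { w }.
Union: FOLLOW(<stmts>) = { k, u, w }.

{ k, u, w }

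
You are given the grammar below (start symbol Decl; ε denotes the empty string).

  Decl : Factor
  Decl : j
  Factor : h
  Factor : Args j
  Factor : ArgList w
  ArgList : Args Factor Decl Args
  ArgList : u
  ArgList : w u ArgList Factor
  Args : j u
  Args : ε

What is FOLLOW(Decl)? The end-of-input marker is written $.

Decl is the start symbol, so $ ∈ FOLLOW(Decl).
In ArgList : Args Factor Decl Args: add FIRST(Args)\{ε} = { j }.
  Since Args is nullable, also add FOLLOW(ArgList) = { h, j, u, w }.
Union: FOLLOW(Decl) = { $, h, j, u, w }.

{ $, h, j, u, w }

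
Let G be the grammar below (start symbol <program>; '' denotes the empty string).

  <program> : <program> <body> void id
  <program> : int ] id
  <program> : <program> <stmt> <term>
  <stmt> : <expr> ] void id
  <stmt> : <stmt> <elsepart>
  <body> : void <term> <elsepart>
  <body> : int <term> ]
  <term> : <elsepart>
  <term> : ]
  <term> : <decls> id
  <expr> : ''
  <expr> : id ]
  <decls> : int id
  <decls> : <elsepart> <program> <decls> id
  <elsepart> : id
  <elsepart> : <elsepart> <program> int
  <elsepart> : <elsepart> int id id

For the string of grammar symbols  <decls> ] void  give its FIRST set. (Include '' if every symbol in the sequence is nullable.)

{ id, int }

Add FIRST(<decls>) = { id, int }; <decls> is not nullable, stop.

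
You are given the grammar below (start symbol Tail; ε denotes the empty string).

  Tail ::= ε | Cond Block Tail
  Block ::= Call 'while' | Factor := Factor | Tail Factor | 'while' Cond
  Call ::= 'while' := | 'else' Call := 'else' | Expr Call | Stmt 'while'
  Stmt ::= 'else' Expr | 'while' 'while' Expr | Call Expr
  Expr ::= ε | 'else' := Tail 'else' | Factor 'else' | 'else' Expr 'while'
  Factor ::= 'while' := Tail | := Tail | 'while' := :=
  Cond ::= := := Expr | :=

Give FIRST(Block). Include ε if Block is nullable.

{ 'else', 'while', := }

From Block ::= Call 'while': add FIRST(Call) = { 'else', 'while', := }.
From Block ::= Factor := Factor: add FIRST(Factor) = { 'while', := }.
From Block ::= Tail Factor: Tail nullable, take FIRST(Tail) ∪ FIRST(Factor) = { 'while', := }.
Block ::= 'while' Cond contributes {'while'}.
Union: FIRST(Block) = { 'else', 'while', := }.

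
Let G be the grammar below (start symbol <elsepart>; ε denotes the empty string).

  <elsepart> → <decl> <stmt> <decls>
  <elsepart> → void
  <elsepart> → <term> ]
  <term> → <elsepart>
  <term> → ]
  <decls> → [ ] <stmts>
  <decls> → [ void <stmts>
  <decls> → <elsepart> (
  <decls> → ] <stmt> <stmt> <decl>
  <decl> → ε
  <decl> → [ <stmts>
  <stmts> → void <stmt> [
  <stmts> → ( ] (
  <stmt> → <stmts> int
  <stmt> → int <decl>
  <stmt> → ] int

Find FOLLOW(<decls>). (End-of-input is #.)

In <elsepart> → <decl> <stmt> <decls>: <decls> is at the end, add FOLLOW(<elsepart>) = { #, (, ] }.
Union: FOLLOW(<decls>) = { #, (, ] }.

{ #, (, ] }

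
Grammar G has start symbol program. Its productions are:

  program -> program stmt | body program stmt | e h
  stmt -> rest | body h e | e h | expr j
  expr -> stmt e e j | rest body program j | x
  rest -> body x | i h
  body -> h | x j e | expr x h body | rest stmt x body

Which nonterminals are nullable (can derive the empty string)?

No nonterminal has an empty production or an RHS whose symbols are all nullable.

{ } (none)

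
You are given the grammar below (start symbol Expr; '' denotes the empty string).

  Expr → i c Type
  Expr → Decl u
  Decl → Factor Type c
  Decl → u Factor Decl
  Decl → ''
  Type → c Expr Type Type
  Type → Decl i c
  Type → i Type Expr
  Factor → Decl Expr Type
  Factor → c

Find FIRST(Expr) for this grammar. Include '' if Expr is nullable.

Expr → i c Type contributes {i}.
From Expr → Decl u: Decl nullable, take FIRST(Decl) ∪ {u} = { c, i, u }.
Union: FIRST(Expr) = { c, i, u }.

{ c, i, u }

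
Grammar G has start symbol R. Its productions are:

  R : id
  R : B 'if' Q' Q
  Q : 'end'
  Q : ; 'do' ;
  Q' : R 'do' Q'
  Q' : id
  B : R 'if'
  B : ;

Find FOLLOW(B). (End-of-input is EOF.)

In R : B 'if' Q' Q: add FIRST('if' Q' Q) = { 'if' }.
Union: FOLLOW(B) = { 'if' }.

{ 'if' }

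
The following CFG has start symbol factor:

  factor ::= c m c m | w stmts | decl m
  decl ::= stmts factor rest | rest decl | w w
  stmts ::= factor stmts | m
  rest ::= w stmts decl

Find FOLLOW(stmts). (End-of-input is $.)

In factor ::= w stmts: stmts is at the end, add FOLLOW(factor) = { $, c, m, w }.
In decl ::= stmts factor rest: add FIRST(factor rest) = { c, m, w }.
In stmts ::= factor stmts: stmts is at the end, add FOLLOW(stmts) = { $, c, m, w }.
In rest ::= w stmts decl: add FIRST(decl) = { c, m, w }.
Union: FOLLOW(stmts) = { $, c, m, w }.

{ $, c, m, w }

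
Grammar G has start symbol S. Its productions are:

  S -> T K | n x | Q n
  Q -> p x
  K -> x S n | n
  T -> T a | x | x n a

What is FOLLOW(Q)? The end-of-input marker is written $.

In S -> Q n: add FIRST(n) = { n }.
Union: FOLLOW(Q) = { n }.

{ n }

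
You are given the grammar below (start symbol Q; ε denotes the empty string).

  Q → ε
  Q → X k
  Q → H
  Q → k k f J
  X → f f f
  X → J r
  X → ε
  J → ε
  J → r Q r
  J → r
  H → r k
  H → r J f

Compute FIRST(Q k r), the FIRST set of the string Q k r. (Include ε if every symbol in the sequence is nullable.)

{ f, k, r }

Add FIRST(Q)\{ε} = { f, k, r }; Q is nullable, continue.
k is a terminal; add {k} and stop.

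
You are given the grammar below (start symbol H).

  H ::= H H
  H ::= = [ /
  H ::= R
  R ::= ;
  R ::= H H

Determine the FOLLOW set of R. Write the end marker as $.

In H ::= R: R is at the end, add FOLLOW(H) = { $, ;, = }.
Union: FOLLOW(R) = { $, ;, = }.

{ $, ;, = }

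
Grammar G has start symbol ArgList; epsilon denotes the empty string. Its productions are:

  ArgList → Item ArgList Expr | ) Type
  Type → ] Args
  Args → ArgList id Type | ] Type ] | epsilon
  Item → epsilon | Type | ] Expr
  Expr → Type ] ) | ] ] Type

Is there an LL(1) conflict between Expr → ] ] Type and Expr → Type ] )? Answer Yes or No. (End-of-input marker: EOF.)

FIRST(] ] Type) = { ] } and FIRST(Type ] )) = { ] }.
Both contain ], so the two alternatives are not disjoint — LL(1) conflict.

Yes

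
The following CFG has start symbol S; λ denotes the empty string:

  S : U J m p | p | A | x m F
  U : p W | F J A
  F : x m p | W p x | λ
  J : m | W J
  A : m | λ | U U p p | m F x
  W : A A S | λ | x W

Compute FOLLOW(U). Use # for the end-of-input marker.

In S : U J m p: add FIRST(J m p) = { m, p, x }.
In A : U U p p: add FIRST(U p p) = { m, p, x }.
In A : U U p p: add FIRST(p p) = { p }.
Union: FOLLOW(U) = { m, p, x }.

{ m, p, x }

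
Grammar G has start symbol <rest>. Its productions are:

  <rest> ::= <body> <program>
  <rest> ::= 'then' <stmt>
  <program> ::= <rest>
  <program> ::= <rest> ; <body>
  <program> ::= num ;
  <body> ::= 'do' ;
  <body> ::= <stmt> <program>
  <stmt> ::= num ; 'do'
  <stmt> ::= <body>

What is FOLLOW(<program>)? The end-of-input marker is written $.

In <rest> ::= <body> <program>: <program> is at the end, add FOLLOW(<rest>) = { $, 'do', 'then', ;, num }.
In <body> ::= <stmt> <program>: <program> is at the end, add FOLLOW(<body>) = { $, 'do', 'then', ;, num }.
Union: FOLLOW(<program>) = { $, 'do', 'then', ;, num }.

{ $, 'do', 'then', ;, num }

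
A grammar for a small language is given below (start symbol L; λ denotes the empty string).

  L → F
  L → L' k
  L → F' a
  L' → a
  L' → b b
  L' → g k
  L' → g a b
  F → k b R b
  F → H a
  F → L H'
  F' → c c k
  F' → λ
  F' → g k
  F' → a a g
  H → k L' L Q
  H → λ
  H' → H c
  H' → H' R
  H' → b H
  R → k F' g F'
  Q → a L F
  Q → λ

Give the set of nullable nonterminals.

Directly nullable (have an λ-production): F', H, Q.
No other nonterminal has a production whose RHS symbols are all nullable.

{ F', H, Q }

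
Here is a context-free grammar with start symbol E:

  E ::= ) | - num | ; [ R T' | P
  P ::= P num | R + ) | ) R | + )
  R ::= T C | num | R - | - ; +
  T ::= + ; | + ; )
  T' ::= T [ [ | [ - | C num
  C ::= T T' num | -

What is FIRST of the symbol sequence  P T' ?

Add FIRST(P) = { ), +, -, num }; P is not nullable, stop.

{ ), +, -, num }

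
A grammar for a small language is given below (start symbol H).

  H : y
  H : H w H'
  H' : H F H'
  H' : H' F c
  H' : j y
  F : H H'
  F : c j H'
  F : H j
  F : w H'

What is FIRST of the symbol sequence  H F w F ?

Add FIRST(H) = { y }; H is not nullable, stop.

{ y }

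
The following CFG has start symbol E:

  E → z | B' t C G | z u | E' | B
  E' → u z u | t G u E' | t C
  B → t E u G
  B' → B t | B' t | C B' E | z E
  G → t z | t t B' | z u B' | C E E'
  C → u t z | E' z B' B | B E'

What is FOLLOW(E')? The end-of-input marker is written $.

In E → E': E' is at the end, add FOLLOW(E) = { $, t, u, z }.
In E' → t G u E': E' is at the end, add FOLLOW(E') = { $, t, u, z }.
In G → C E E': E' is at the end, add FOLLOW(G) = { $, t, u, z }.
In C → E' z B' B: add FIRST(z B' B) = { z }.
In C → B E': E' is at the end, add FOLLOW(C) = { $, t, u, z }.
Union: FOLLOW(E') = { $, t, u, z }.

{ $, t, u, z }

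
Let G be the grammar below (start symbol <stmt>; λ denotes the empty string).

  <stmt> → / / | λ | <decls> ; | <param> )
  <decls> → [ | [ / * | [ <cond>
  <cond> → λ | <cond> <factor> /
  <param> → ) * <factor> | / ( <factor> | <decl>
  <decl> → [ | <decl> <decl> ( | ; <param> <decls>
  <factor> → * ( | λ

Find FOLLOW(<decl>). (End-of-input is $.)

{ (, ), ;, [ }

In <param> → <decl>: <decl> is at the end, add FOLLOW(<param>) = { ), [ }.
In <decl> → <decl> <decl> (: add FIRST(<decl> () = { ;, [ }.
In <decl> → <decl> <decl> (: add FIRST(() = { ( }.
Union: FOLLOW(<decl>) = { (, ), ;, [ }.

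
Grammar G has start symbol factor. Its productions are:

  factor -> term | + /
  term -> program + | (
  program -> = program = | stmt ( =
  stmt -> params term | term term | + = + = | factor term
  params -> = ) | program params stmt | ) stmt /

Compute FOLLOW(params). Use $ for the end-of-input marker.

In stmt -> params term: add FIRST(term) = { (, ), +, = }.
In params -> program params stmt: add FIRST(stmt) = { (, ), +, = }.
Union: FOLLOW(params) = { (, ), +, = }.

{ (, ), +, = }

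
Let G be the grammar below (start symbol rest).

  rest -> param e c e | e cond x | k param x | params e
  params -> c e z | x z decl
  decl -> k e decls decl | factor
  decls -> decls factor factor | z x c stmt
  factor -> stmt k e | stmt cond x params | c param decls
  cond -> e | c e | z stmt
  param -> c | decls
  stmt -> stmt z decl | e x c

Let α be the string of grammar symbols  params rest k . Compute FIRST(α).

{ c, x }

Add FIRST(params) = { c, x }; params is not nullable, stop.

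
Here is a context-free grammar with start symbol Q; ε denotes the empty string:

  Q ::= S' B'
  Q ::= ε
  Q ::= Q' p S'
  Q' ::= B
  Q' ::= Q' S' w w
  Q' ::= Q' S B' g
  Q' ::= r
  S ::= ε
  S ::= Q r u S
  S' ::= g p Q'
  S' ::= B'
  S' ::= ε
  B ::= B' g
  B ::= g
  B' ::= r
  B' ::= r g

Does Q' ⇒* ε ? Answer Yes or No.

Nullable nonterminals: Q, S, S'.
No production of Q' has an RHS whose symbols are all nullable, so Q' is not nullable.

No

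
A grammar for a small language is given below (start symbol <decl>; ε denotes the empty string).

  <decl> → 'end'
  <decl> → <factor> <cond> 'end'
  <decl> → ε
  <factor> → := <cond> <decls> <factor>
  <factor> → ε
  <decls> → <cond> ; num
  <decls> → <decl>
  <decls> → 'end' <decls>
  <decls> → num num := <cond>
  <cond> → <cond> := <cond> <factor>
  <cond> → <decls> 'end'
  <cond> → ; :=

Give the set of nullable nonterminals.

Directly nullable (have an ε-production): <decl>, <factor>.
<decls> → <decl> with every symbol nullable, so <decls> is nullable.
No other nonterminal has a production whose RHS symbols are all nullable.

{ <decl>, <decls>, <factor> }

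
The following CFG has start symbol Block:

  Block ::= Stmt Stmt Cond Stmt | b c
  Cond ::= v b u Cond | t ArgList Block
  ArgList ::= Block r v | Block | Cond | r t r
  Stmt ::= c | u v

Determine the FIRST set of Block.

From Block ::= Stmt Stmt Cond Stmt: add FIRST(Stmt) = { c, u }.
Block ::= b c contributes {b}.
Union: FIRST(Block) = { b, c, u }.

{ b, c, u }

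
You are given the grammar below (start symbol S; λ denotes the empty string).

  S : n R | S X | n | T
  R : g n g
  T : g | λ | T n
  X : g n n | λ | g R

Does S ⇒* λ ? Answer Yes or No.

Yes

S : S X and each of S, X is nullable, so S ⇒* λ.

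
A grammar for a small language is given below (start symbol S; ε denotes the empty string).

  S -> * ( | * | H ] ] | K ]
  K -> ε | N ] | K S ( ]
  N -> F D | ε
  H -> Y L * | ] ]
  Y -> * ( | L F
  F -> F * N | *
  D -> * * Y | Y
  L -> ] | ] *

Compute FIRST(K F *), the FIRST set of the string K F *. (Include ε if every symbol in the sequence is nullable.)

{ *, ] }

Add FIRST(K)\{ε} = { *, ] }; K is nullable, continue.
Add FIRST(F) = { * }; F is not nullable, stop.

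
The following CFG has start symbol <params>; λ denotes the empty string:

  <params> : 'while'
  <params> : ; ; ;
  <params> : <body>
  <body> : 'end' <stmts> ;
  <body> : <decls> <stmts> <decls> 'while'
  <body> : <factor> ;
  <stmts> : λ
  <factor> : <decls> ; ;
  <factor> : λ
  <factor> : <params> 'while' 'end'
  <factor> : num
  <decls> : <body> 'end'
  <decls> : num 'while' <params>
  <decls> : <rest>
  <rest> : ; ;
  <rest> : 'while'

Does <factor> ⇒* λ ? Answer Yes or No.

<factor> has an λ-production, so <factor> ⇒ λ.

Yes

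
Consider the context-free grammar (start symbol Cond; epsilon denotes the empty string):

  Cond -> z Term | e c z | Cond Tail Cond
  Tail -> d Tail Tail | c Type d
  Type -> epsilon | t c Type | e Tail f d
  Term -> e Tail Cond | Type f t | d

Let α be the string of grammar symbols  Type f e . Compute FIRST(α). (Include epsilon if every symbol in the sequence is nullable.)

{ e, f, t }

Add FIRST(Type)\{epsilon} = { e, t }; Type is nullable, continue.
f is a terminal; add {f} and stop.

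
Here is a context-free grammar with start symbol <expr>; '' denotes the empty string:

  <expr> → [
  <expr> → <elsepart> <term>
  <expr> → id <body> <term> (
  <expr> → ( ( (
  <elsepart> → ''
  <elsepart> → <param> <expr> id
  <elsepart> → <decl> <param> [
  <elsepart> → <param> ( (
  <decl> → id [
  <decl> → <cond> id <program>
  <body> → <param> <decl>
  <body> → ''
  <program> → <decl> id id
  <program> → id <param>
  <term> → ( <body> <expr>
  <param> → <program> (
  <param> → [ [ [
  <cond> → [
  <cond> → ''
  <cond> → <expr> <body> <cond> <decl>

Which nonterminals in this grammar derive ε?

{ <body>, <cond>, <elsepart> }

Directly nullable (have an ''-production): <elsepart>, <body>, <cond>.
No other nonterminal has a production whose RHS symbols are all nullable.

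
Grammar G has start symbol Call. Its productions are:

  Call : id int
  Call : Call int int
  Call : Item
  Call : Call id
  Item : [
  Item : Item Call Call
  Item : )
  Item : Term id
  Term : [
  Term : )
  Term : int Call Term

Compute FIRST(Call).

Call : id int contributes {id}.
From Call : Call int int: add FIRST(Call) = { ), [, id, int }.
From Call : Item: add FIRST(Item) = { ), [, int }.
From Call : Call id: add FIRST(Call) = { ), [, id, int }.
Union: FIRST(Call) = { ), [, id, int }.

{ ), [, id, int }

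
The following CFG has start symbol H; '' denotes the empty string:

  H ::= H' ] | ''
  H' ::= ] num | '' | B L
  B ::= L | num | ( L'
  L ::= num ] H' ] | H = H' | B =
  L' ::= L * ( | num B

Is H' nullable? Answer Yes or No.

H' has an ''-production, so H' ⇒ ''.

Yes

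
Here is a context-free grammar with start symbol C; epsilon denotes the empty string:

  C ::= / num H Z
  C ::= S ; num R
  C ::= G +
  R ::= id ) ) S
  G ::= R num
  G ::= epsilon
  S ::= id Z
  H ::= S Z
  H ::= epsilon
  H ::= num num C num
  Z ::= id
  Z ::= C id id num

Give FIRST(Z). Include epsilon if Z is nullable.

Z ::= id contributes {id}.
From Z ::= C id id num: add FIRST(C) = { +, /, id }.
Union: FIRST(Z) = { +, /, id }.

{ +, /, id }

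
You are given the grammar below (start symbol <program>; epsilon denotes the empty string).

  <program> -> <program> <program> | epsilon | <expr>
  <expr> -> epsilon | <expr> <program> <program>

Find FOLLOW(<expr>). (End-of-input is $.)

{ $ }

In <program> -> <expr>: <expr> is at the end, add FOLLOW(<program>) = { $ }.
In <expr> -> <expr> <program> <program>: add FIRST(<program> <program>)\{epsilon} = {  }.
  Since <program> <program> is nullable, also add FOLLOW(<expr>) = { $ }.
Union: FOLLOW(<expr>) = { $ }.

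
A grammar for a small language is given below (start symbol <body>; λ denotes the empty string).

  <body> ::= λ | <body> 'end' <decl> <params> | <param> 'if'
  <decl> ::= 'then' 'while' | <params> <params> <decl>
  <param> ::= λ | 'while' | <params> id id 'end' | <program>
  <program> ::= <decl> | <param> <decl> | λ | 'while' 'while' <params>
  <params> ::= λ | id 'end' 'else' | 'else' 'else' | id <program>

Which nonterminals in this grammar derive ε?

{ <body>, <param>, <params>, <program> }

Directly nullable (have an λ-production): <body>, <param>, <program>, <params>.
No other nonterminal has a production whose RHS symbols are all nullable.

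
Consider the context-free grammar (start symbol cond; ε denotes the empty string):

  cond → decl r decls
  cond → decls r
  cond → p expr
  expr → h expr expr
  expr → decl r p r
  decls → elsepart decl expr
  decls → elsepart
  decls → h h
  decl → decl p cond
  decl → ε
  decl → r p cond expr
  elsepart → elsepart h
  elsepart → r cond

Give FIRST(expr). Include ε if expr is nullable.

expr → h expr expr contributes {h}.
From expr → decl r p r: decl nullable, take FIRST(decl) ∪ {r} = { p, r }.
Union: FIRST(expr) = { h, p, r }.

{ h, p, r }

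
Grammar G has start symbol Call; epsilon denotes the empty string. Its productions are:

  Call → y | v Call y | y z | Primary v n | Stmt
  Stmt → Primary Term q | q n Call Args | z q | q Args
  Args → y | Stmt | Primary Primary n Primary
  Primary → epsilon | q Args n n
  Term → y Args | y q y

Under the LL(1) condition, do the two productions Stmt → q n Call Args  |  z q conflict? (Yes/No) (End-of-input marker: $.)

No

FIRST(q n Call Args) = { q } and FIRST(z q) = { z }.
The FIRST sets are disjoint and neither alternative is nullable — no conflict.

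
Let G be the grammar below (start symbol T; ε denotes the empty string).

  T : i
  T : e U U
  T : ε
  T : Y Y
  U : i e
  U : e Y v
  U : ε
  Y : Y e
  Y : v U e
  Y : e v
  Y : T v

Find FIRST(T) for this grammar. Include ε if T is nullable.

{ e, i, v, ε }

T : i contributes {i}.
T : e U U contributes {e}.
T : ε contributes ε.
From T : Y Y: add FIRST(Y) = { e, i, v }.
Union: FIRST(T) = { e, i, v, ε }.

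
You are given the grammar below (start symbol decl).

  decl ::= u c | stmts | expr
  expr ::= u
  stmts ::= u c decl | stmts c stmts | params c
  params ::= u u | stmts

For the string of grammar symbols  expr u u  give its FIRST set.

{ u }

Add FIRST(expr) = { u }; expr is not nullable, stop.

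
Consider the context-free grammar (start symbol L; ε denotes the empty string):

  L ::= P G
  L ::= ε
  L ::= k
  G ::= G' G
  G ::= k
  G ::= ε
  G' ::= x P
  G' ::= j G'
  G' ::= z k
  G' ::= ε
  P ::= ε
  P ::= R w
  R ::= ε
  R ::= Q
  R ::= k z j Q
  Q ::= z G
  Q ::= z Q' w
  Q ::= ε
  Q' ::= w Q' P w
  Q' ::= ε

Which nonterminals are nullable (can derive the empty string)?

{ G, G', L, P, Q, Q', R }

Directly nullable (have an ε-production): L, G, G', P, R, Q, Q'.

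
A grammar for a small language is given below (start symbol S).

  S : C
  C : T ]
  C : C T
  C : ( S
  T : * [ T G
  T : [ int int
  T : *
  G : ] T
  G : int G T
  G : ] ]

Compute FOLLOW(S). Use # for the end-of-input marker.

{ #, *, [ }

S is the start symbol, so # ∈ FOLLOW(S).
In C : ( S: S is at the end, add FOLLOW(C) = { #, *, [ }.
Union: FOLLOW(S) = { #, *, [ }.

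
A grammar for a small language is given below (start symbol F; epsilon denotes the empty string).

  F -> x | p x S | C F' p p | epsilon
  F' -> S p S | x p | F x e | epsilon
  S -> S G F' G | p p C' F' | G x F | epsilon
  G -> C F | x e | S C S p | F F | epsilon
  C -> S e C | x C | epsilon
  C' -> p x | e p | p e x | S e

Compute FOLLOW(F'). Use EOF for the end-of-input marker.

In F -> C F' p p: add FIRST(p p) = { p }.
In S -> S G F' G: add FIRST(G)\{epsilon} = { e, p, x }.
  Since G is nullable, also add FOLLOW(S) = { EOF, e, p, x }.
In S -> p p C' F': F' is at the end, add FOLLOW(S) = { EOF, e, p, x }.
Union: FOLLOW(F') = { EOF, e, p, x }.

{ EOF, e, p, x }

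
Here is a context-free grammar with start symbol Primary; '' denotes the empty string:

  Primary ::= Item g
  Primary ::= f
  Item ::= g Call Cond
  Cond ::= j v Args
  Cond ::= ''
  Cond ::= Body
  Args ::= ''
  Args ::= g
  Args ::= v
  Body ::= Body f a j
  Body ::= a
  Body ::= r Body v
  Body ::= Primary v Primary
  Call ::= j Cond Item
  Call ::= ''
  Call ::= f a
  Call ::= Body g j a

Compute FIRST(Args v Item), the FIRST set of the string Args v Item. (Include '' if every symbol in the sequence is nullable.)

{ g, v }

Add FIRST(Args)\{''} = { g, v }; Args is nullable, continue.
v is a terminal; add {v} and stop.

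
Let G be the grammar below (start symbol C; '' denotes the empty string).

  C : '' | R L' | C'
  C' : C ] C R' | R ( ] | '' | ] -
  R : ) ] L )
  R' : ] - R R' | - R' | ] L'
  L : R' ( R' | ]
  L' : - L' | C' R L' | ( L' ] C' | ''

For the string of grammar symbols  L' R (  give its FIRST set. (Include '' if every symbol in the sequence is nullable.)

Add FIRST(L')\{''} = { (, ), -, ] }; L' is nullable, continue.
Add FIRST(R) = { ) }; R is not nullable, stop.

{ (, ), -, ] }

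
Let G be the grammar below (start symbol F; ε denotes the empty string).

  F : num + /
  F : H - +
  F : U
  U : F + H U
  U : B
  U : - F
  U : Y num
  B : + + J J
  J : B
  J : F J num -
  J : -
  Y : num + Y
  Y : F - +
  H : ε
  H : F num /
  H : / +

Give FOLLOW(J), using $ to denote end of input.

{ $, +, -, /, num }

In B : + + J J: add FIRST(J) = { +, -, /, num }.
In B : + + J J: J is at the end, add FOLLOW(B) = { $, +, -, /, num }.
In J : F J num -: add FIRST(num -) = { num }.
Union: FOLLOW(J) = { $, +, -, /, num }.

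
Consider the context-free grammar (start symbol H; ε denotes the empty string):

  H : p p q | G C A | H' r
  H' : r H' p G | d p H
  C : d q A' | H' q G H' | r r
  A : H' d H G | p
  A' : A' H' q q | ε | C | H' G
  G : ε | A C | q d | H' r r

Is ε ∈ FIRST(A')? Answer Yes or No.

Yes

A' has an ε-production, so A' ⇒ ε.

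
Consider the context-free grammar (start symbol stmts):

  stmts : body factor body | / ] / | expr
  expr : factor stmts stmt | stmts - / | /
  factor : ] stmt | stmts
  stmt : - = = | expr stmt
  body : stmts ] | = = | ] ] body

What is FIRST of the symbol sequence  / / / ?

{ / }

/ is a terminal; add {/} and stop.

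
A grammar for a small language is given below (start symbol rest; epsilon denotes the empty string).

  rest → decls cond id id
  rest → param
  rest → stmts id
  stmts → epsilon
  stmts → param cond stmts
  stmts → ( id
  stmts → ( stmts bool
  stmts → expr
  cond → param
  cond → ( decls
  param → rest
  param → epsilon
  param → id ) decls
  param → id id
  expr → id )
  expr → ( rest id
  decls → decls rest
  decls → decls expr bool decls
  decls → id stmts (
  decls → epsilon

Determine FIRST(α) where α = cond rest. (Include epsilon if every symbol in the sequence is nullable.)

{ (, id, epsilon }

Add FIRST(cond)\{epsilon} = { (, id }; cond is nullable, continue.
Add FIRST(rest)\{epsilon} = { (, id }; rest is nullable, continue.
Every symbol is nullable, so include epsilon.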